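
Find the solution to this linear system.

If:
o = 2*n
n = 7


Then:
n = 7
o = 14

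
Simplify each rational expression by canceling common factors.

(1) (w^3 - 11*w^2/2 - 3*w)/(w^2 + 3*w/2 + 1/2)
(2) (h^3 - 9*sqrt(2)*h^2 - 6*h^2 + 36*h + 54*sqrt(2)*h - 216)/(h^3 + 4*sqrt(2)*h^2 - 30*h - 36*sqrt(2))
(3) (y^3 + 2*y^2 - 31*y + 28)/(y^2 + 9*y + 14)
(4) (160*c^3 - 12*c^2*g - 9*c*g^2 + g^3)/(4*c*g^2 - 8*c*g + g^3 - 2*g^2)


(1) = (w^2 - 6*w)/(w + 1)
(2) = (h^2 + h*(-6*sqrt(2) - 6) + 36*sqrt(2))/(h^2 + 7*sqrt(2)*h + 12)
(3) = (y^2 - 5*y + 4)/(y + 2)
(4) = (40*c^2 - 13*c*g + g^2)/(g^2 - 2*g)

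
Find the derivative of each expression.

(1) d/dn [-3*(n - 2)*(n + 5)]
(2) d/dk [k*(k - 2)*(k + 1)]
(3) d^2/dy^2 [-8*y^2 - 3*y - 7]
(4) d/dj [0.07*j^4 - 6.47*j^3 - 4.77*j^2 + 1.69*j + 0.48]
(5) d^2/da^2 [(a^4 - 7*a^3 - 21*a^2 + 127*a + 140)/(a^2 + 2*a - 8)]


(1) = -6*n - 9
(2) = 3*k^2 - 2*k - 2
(3) = -16
(4) = 0.28*j^3 - 19.41*j^2 - 9.54*j + 1.69
(5) = 2*(a^3 - 6*a^2 + 12*a + 37)/(a^3 - 6*a^2 + 12*a - 8)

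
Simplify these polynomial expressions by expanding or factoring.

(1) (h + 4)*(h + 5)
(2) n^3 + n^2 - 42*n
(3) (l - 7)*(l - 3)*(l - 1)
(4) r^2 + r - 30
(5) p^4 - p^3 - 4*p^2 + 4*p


(1) = h^2 + 9*h + 20
(2) = n*(n - 6)*(n + 7)
(3) = l^3 - 11*l^2 + 31*l - 21
(4) = (r - 5)*(r + 6)
(5) = p*(p - 2)*(p - 1)*(p + 2)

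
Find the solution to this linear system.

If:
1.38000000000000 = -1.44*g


Then:
g = -0.96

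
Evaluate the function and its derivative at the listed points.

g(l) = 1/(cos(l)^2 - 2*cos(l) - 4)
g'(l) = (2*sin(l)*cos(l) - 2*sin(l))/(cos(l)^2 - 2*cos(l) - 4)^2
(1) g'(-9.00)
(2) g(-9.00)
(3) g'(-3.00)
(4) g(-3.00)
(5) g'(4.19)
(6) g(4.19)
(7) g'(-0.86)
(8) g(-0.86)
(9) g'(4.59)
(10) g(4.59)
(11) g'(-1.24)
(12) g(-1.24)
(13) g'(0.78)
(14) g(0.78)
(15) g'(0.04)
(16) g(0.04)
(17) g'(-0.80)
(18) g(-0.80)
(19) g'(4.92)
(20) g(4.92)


(1) = 0.87
(2) = -0.74
(3) = 0.52
(4) = -0.96
(5) = 0.34
(6) = -0.36
(7) = 0.02
(8) = -0.20
(9) = 0.16
(10) = -0.27
(11) = 0.06
(12) = -0.22
(13) = -0.02
(14) = -0.20
(15) = -0.00
(16) = -0.20
(17) = 0.02
(18) = -0.20
(19) = 0.08
(20) = -0.23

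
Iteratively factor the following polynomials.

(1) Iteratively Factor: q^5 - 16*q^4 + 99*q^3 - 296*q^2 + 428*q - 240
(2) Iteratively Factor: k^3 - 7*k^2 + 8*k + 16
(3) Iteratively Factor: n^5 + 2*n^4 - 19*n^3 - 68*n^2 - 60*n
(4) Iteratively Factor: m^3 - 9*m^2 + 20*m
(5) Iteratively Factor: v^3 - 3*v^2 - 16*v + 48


(1) = (q - 2)*(q^4 - 14*q^3 + 71*q^2 - 154*q + 120) = (q - 3)*(q - 2)*(q^3 - 11*q^2 + 38*q - 40) = (q - 3)*(q - 2)^2*(q^2 - 9*q + 20) = (q - 5)*(q - 3)*(q - 2)^2*(q - 4)
(2) = (k - 4)*(k^2 - 3*k - 4) = (k - 4)*(k + 1)*(k - 4)
(3) = (n + 3)*(n^4 - n^3 - 16*n^2 - 20*n) = n*(n + 3)*(n^3 - n^2 - 16*n - 20) = n*(n + 2)*(n + 3)*(n^2 - 3*n - 10) = n*(n + 2)^2*(n + 3)*(n - 5)
(4) = (m - 5)*(m^2 - 4*m) = m*(m - 5)*(m - 4)
(5) = (v - 4)*(v^2 + v - 12) = (v - 4)*(v + 4)*(v - 3)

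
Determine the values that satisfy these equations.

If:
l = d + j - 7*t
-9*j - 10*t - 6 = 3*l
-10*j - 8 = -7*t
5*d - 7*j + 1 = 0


Then:
d = 348/17
j = 251/17
l = -2047/17
t = 378/17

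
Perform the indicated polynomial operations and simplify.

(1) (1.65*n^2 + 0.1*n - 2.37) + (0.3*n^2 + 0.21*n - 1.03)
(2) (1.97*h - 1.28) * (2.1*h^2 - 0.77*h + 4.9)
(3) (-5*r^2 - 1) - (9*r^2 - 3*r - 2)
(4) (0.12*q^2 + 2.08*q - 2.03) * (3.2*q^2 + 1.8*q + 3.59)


(1) = 1.95*n^2 + 0.31*n - 3.4
(2) = 4.137*h^3 - 4.2049*h^2 + 10.6386*h - 6.272
(3) = -14*r^2 + 3*r + 1
(4) = 0.384*q^4 + 6.872*q^3 - 2.3212*q^2 + 3.8132*q - 7.2877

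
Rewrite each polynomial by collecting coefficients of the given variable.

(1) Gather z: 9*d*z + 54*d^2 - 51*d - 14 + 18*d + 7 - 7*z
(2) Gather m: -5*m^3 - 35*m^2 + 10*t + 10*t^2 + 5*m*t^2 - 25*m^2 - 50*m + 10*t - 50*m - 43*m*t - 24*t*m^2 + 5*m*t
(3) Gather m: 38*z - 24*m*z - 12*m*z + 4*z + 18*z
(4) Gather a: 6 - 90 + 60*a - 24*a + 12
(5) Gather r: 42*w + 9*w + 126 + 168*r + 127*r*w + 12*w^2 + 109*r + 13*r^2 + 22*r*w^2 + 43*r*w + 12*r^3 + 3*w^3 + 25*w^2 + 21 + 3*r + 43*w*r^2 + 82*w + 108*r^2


(1) = 54*d^2 - 33*d + z*(9*d - 7) - 7
(2) = -5*m^3 + m^2*(-24*t - 60) + m*(5*t^2 - 38*t - 100) + 10*t^2 + 20*t
(3) = -36*m*z + 60*z
(4) = 36*a - 72
(5) = 12*r^3 + r^2*(43*w + 121) + r*(22*w^2 + 170*w + 280) + 3*w^3 + 37*w^2 + 133*w + 147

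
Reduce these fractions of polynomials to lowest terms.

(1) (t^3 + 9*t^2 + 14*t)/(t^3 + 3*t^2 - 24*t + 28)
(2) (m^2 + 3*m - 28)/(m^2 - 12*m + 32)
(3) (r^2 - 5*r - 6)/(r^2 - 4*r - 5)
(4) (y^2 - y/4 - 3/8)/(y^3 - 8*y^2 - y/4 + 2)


(1) = (t^2 + 2*t)/(t^2 - 4*t + 4)
(2) = (m + 7)/(m - 8)
(3) = (r - 6)/(r - 5)
(4) = (4*y - 3)/(4*y^2 - 34*y + 16)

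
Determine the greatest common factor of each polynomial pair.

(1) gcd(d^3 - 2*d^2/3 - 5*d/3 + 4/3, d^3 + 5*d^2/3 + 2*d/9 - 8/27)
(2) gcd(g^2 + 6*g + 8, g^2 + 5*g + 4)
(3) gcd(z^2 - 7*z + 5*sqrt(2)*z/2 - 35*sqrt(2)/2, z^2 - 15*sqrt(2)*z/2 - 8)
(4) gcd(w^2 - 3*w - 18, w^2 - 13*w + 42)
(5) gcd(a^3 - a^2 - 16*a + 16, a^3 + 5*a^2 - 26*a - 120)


(1) = gcd((d - 1)^2*(d + 4/3), (d - 1/3)*(d + 2/3)*(d + 4/3)) = d + 4/3
(2) = gcd((g + 2)*(g + 4), (g + 1)*(g + 4)) = g + 4
(3) = gcd((z - 7)*(z + 5*sqrt(2)/2), (z - 8*sqrt(2))*(z + sqrt(2)/2)) = 1
(4) = w - 6
(5) = a + 4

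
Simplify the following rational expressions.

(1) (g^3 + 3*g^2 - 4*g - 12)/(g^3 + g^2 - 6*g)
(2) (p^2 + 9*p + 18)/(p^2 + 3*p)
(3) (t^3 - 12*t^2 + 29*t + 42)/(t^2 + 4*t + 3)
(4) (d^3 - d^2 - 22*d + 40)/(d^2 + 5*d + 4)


(1) = (g + 2)/g
(2) = (p + 6)/p
(3) = (t^2 - 13*t + 42)/(t + 3)
(4) = (d^3 - d^2 - 22*d + 40)/(d^2 + 5*d + 4)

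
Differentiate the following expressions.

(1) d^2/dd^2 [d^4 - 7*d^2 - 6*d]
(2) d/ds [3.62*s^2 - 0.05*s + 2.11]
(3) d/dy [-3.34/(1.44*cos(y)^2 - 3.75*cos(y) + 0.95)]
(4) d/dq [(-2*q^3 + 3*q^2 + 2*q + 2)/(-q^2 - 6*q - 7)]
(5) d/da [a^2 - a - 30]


(1) = 12*d^2 - 14
(2) = 7.24*s - 0.05
(3) = (12.525 - 9.6192*cos(y))*sin(y)/(1.44*cos(y)^2 - 3.75*cos(y) + 0.95)^2
(4) = 2*(q^4 + 12*q^3 + 13*q^2 - 19*q - 1)/(q^4 + 12*q^3 + 50*q^2 + 84*q + 49)
(5) = 2*a - 1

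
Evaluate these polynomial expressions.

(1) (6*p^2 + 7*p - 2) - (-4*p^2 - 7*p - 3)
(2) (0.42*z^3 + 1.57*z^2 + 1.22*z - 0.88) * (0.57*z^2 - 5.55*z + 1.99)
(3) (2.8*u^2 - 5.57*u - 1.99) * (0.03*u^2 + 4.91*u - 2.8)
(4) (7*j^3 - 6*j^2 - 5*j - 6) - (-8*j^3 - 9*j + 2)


(1) = 10*p^2 + 14*p + 1
(2) = 0.2394*z^5 - 1.4361*z^4 - 7.1823*z^3 - 4.1483*z^2 + 7.3118*z - 1.7512
(3) = 0.084*u^4 + 13.5809*u^3 - 35.2484*u^2 + 5.8251*u + 5.572
(4) = 15*j^3 - 6*j^2 + 4*j - 8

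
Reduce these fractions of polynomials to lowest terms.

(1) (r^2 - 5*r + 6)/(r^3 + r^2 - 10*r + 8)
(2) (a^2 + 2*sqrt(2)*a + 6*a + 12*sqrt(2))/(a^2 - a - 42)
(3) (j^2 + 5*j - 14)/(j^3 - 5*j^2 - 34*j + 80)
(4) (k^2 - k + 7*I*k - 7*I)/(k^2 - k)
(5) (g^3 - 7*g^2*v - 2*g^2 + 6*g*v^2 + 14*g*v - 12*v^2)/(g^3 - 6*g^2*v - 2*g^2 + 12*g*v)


(1) = (r - 3)/(r^2 + 3*r - 4)
(2) = (a + 2*sqrt(2))/(a - 7)
(3) = (j + 7)/(j^2 - 3*j - 40)
(4) = (k + 7*I)/k
(5) = (g - v)/g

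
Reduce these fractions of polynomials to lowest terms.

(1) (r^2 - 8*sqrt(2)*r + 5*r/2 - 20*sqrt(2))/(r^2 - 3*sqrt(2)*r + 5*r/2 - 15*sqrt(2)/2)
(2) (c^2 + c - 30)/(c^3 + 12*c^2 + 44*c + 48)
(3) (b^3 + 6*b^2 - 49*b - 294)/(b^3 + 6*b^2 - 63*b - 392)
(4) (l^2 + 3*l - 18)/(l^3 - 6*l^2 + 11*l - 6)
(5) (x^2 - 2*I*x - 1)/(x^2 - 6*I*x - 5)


(1) = (4*r - 32*sqrt(2))/(4*r - 12*sqrt(2))
(2) = (c - 5)/(c^2 + 6*c + 8)
(3) = (b^2 - b - 42)/(b^2 - b - 56)
(4) = (l + 6)/(l^2 - 3*l + 2)
(5) = (x - I)/(x - 5*I)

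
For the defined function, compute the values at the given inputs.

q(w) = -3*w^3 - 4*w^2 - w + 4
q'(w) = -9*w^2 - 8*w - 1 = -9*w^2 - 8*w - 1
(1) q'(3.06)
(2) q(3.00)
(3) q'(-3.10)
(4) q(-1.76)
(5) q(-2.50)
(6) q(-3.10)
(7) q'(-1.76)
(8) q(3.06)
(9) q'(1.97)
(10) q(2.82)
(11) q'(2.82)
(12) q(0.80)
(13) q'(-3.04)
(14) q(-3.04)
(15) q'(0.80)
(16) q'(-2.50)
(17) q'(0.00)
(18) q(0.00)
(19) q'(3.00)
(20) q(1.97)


(1) = -109.75
(2) = -116.00
(3) = -62.69
(4) = 9.72
(5) = 28.38
(6) = 58.03
(7) = -14.80
(8) = -122.47
(9) = -51.69
(10) = -97.91
(11) = -95.13
(12) = -0.90
(13) = -59.85
(14) = 54.36
(15) = -13.16
(16) = -37.25
(17) = -1.00
(18) = 4.00
(19) = -106.00
(20) = -36.43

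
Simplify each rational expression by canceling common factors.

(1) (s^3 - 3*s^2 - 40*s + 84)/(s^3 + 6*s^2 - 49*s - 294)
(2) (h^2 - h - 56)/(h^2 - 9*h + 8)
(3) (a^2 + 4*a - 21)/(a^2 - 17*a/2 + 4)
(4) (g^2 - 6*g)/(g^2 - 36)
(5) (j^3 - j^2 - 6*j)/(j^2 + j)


(1) = (s - 2)/(s + 7)
(2) = (h + 7)/(h - 1)
(3) = (2*a^2 + 8*a - 42)/(2*a^2 - 17*a + 8)
(4) = g/(g + 6)
(5) = (j^2 - j - 6)/(j + 1)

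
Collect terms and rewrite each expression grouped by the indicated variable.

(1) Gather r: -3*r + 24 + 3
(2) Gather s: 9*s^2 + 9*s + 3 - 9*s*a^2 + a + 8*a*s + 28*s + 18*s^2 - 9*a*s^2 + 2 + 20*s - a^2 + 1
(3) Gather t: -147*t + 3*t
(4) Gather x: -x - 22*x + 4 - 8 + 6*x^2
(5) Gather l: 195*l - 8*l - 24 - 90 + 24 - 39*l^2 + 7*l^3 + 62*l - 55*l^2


(1) = 27 - 3*r
(2) = -a^2 + a + s^2*(27 - 9*a) + s*(-9*a^2 + 8*a + 57) + 6
(3) = -144*t
(4) = 6*x^2 - 23*x - 4
(5) = 7*l^3 - 94*l^2 + 249*l - 90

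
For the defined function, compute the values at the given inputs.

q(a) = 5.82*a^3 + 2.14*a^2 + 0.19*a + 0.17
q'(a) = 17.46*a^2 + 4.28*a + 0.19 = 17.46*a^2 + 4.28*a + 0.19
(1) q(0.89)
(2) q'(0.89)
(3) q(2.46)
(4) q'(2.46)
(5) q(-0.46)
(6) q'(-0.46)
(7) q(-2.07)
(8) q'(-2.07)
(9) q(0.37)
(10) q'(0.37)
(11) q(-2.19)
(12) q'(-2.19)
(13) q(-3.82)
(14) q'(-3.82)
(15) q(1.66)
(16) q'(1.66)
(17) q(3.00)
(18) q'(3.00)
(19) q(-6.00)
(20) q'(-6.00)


(1) = 6.14
(2) = 17.83
(3) = 100.23
(4) = 116.38
(5) = -0.03
(6) = 1.92
(7) = -42.68
(8) = 66.14
(9) = 0.83
(10) = 4.16
(11) = -51.11
(12) = 74.56
(13) = -293.75
(14) = 238.62
(15) = 33.00
(16) = 55.41
(17) = 177.14
(18) = 170.17
(19) = -1181.05
(20) = 603.07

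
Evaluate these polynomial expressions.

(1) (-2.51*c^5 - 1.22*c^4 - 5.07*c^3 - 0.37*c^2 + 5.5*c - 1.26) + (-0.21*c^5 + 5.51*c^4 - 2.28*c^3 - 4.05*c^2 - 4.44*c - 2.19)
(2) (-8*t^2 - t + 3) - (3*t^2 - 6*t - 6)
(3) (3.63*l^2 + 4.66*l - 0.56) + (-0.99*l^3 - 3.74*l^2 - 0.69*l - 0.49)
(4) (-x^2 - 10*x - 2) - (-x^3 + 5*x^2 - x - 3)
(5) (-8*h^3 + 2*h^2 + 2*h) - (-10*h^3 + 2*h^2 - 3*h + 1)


(1) = -2.72*c^5 + 4.29*c^4 - 7.35*c^3 - 4.42*c^2 + 1.06*c - 3.45
(2) = -11*t^2 + 5*t + 9
(3) = -0.99*l^3 - 0.11*l^2 + 3.97*l - 1.05
(4) = x^3 - 6*x^2 - 9*x + 1
(5) = 2*h^3 + 5*h - 1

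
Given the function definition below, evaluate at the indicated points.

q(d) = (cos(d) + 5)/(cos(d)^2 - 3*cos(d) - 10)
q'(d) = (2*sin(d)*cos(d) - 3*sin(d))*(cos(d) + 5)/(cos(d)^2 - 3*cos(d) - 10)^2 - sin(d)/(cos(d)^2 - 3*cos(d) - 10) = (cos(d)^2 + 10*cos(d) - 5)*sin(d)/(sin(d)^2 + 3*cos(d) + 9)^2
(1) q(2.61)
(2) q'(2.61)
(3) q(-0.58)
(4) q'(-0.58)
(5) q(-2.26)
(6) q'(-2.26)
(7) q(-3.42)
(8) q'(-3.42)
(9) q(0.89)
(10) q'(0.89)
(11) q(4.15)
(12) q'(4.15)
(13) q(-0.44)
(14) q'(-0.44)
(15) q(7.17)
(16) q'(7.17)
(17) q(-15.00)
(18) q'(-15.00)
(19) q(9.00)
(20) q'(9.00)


(1) = -0.62
(2) = -0.15
(3) = -0.49
(4) = -0.02
(5) = -0.57
(6) = 0.14
(7) = -0.65
(8) = -0.10
(9) = -0.49
(10) = 0.01
(11) = -0.55
(12) = 0.13
(13) = -0.50
(14) = -0.01
(15) = -0.49
(16) = 0.01
(17) = -0.59
(18) = 0.15
(19) = -0.64
(20) = -0.13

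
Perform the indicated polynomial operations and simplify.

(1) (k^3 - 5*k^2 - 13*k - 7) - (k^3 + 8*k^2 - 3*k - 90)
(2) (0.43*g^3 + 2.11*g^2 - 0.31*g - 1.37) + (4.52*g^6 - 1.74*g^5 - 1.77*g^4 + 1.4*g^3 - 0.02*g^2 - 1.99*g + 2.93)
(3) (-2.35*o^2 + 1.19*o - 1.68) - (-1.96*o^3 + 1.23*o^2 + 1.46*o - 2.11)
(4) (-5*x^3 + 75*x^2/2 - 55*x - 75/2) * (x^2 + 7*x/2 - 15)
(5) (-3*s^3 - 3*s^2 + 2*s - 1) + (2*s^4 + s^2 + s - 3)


(1) = -13*k^2 - 10*k + 83
(2) = 4.52*g^6 - 1.74*g^5 - 1.77*g^4 + 1.83*g^3 + 2.09*g^2 - 2.3*g + 1.56
(3) = 1.96*o^3 - 3.58*o^2 - 0.27*o + 0.43
(4) = -5*x^5 + 20*x^4 + 605*x^3/4 - 1585*x^2/2 + 2775*x/4 + 1125/2
(5) = 2*s^4 - 3*s^3 - 2*s^2 + 3*s - 4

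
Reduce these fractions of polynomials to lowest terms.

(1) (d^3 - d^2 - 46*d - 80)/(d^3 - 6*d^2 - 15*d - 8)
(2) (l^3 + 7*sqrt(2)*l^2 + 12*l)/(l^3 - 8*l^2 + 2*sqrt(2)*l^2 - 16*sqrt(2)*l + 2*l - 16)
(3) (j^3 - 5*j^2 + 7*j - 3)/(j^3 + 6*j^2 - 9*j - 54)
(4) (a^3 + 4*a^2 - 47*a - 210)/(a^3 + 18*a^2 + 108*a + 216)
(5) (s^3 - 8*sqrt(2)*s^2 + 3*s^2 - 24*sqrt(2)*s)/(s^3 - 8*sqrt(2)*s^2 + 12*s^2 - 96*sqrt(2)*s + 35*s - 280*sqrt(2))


(1) = (d^2 + 7*d + 10)/(d^2 + 2*d + 1)
(2) = (l^2 + 6*sqrt(2)*l)/(l^2 + l*(-8 + sqrt(2)) - 8*sqrt(2))
(3) = (j^2 - 2*j + 1)/(j^2 + 9*j + 18)
(4) = (a^2 - 2*a - 35)/(a^2 + 12*a + 36)
(5) = (s^2 + 3*s)/(s^2 + 12*s + 35)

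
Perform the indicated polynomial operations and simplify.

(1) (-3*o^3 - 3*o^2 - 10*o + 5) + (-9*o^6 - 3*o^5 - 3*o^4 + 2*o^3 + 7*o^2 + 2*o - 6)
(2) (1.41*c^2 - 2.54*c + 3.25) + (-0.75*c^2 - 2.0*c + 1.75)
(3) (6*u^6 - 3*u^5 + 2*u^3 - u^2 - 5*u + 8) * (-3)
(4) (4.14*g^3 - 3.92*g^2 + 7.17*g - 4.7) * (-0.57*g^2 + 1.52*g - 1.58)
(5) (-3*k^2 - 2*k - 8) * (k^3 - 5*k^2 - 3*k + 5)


(1) = -9*o^6 - 3*o^5 - 3*o^4 - o^3 + 4*o^2 - 8*o - 1
(2) = 0.66*c^2 - 4.54*c + 5.0
(3) = -18*u^6 + 9*u^5 - 6*u^3 + 3*u^2 + 15*u - 24
(4) = -2.3598*g^5 + 8.5272*g^4 - 16.5865*g^3 + 19.771*g^2 - 18.4726*g + 7.426
(5) = -3*k^5 + 13*k^4 + 11*k^3 + 31*k^2 + 14*k - 40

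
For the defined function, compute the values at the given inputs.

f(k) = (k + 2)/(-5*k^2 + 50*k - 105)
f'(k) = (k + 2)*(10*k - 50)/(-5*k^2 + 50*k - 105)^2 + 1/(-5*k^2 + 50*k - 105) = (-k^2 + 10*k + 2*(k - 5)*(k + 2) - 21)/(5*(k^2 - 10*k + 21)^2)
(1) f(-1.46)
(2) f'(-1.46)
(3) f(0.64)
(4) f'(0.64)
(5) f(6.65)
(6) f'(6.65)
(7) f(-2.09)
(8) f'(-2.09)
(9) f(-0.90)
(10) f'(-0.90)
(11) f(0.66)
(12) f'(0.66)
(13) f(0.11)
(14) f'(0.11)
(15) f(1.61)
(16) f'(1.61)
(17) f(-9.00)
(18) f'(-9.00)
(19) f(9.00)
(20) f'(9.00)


(1) = -0.00
(2) = -0.01
(3) = -0.04
(4) = -0.03
(5) = 1.35
(6) = 3.65
(7) = 0.00
(8) = -0.00
(9) = -0.01
(10) = -0.01
(11) = -0.04
(12) = -0.03
(13) = -0.02
(14) = -0.02
(15) = -0.10
(16) = -0.11
(17) = 0.01
(18) = 0.00
(19) = -0.18
(20) = 0.11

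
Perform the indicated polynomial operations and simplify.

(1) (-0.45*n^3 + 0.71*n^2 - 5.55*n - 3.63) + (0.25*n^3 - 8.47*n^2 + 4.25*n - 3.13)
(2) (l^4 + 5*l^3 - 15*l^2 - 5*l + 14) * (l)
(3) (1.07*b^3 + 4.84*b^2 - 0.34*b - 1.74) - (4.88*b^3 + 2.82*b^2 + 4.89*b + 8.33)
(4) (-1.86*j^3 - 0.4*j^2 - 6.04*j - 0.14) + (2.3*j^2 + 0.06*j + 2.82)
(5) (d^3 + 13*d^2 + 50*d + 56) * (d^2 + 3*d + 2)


(1) = -0.2*n^3 - 7.76*n^2 - 1.3*n - 6.76
(2) = l^5 + 5*l^4 - 15*l^3 - 5*l^2 + 14*l
(3) = -3.81*b^3 + 2.02*b^2 - 5.23*b - 10.07
(4) = -1.86*j^3 + 1.9*j^2 - 5.98*j + 2.68
(5) = d^5 + 16*d^4 + 91*d^3 + 232*d^2 + 268*d + 112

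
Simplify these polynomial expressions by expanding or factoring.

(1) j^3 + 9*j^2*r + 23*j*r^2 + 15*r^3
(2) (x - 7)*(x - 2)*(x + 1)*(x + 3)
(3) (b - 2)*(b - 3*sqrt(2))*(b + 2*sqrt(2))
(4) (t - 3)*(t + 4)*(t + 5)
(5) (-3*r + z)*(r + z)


(1) = (j + r)*(j + 3*r)*(j + 5*r)
(2) = x^4 - 5*x^3 - 19*x^2 + 29*x + 42
(3) = b^3 - 2*b^2 - sqrt(2)*b^2 - 12*b + 2*sqrt(2)*b + 24
(4) = t^3 + 6*t^2 - 7*t - 60
(5) = -3*r^2 - 2*r*z + z^2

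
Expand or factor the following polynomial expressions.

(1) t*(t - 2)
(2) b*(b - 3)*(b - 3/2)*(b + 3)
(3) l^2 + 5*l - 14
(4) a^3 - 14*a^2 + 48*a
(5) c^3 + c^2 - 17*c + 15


(1) = t^2 - 2*t
(2) = b^4 - 3*b^3/2 - 9*b^2 + 27*b/2
(3) = (l - 2)*(l + 7)
(4) = a*(a - 8)*(a - 6)
(5) = (c - 3)*(c - 1)*(c + 5)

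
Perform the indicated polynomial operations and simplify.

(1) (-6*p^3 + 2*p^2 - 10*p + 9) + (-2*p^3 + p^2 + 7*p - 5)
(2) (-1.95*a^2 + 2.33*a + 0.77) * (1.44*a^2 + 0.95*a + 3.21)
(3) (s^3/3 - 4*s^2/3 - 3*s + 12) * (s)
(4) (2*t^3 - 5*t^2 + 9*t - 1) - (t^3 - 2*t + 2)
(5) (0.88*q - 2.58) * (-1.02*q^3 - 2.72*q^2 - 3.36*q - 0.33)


(1) = -8*p^3 + 3*p^2 - 3*p + 4
(2) = -2.808*a^4 + 1.5027*a^3 - 2.9372*a^2 + 8.2108*a + 2.4717
(3) = s^4/3 - 4*s^3/3 - 3*s^2 + 12*s
(4) = t^3 - 5*t^2 + 11*t - 3
(5) = -0.8976*q^4 + 0.238*q^3 + 4.0608*q^2 + 8.3784*q + 0.8514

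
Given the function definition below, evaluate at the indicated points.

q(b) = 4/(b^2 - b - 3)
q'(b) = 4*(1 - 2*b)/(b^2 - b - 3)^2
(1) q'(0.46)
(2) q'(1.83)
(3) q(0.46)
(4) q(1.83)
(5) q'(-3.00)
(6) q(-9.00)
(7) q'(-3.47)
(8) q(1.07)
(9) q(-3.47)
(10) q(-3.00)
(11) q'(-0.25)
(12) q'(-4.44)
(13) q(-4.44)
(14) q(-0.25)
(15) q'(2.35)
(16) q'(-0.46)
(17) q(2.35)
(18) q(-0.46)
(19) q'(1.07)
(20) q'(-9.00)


(1) = 0.03
(2) = -4.85
(3) = -1.23
(4) = -2.70
(5) = 0.35
(6) = 0.05
(7) = 0.20
(8) = -1.37
(9) = 0.32
(10) = 0.44
(11) = 0.83
(12) = 0.09
(13) = 0.19
(14) = -1.49
(15) = -497.37
(16) = 1.42
(17) = 23.19
(18) = -1.72
(19) = -0.53
(20) = 0.01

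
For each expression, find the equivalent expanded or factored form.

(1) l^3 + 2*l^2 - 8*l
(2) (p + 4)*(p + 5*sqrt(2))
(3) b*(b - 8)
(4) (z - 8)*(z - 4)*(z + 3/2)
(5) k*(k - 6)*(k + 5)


(1) = l*(l - 2)*(l + 4)
(2) = p^2 + 4*p + 5*sqrt(2)*p + 20*sqrt(2)
(3) = b^2 - 8*b
(4) = z^3 - 21*z^2/2 + 14*z + 48
(5) = k^3 - k^2 - 30*k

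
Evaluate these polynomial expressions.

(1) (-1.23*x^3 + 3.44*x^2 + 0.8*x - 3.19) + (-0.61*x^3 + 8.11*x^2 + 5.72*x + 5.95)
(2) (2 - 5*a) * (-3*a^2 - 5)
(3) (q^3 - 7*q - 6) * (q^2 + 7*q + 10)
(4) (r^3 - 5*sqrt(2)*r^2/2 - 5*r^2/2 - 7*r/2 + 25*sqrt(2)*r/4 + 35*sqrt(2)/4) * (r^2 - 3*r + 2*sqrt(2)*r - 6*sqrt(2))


(1) = -1.84*x^3 + 11.55*x^2 + 6.52*x + 2.76
(2) = 15*a^3 - 6*a^2 + 25*a - 10
(3) = q^5 + 7*q^4 + 3*q^3 - 55*q^2 - 112*q - 60
(4) = r^5 - 11*r^4/2 - sqrt(2)*r^4/2 - 6*r^3 + 11*sqrt(2)*r^3/4 - 2*sqrt(2)*r^2 + 131*r^2/2 - 40*r - 21*sqrt(2)*r/4 - 105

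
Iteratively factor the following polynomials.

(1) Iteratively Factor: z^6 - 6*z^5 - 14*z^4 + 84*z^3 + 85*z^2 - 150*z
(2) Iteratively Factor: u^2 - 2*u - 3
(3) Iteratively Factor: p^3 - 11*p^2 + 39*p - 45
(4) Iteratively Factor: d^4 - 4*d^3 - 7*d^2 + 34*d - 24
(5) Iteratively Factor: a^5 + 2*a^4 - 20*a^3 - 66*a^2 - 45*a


(1) = (z - 5)*(z^5 - z^4 - 19*z^3 - 11*z^2 + 30*z) = (z - 5)*(z + 3)*(z^4 - 4*z^3 - 7*z^2 + 10*z) = (z - 5)*(z - 1)*(z + 3)*(z^3 - 3*z^2 - 10*z) = (z - 5)*(z - 1)*(z + 2)*(z + 3)*(z^2 - 5*z) = (z - 5)^2*(z - 1)*(z + 2)*(z + 3)*(z)
(2) = (u - 3)*(u + 1)
(3) = (p - 5)*(p^2 - 6*p + 9) = (p - 5)*(p - 3)*(p - 3)
(4) = (d - 2)*(d^3 - 2*d^2 - 11*d + 12) = (d - 4)*(d - 2)*(d^2 + 2*d - 3) = (d - 4)*(d - 2)*(d - 1)*(d + 3)
(5) = (a)*(a^4 + 2*a^3 - 20*a^2 - 66*a - 45) = a*(a + 3)*(a^3 - a^2 - 17*a - 15) = a*(a + 3)^2*(a^2 - 4*a - 5) = a*(a + 1)*(a + 3)^2*(a - 5)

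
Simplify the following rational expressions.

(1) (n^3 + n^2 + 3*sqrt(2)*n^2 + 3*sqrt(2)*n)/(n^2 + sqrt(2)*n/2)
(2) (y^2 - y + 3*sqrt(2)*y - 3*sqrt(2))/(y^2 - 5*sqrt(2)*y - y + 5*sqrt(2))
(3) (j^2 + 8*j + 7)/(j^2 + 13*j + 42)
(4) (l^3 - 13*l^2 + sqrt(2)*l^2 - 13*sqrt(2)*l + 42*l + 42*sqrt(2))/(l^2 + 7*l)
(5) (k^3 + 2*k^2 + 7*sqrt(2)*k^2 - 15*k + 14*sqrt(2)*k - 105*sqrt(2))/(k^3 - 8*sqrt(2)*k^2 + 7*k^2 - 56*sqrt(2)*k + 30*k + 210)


(1) = (2*n^2 + n*(2 + 6*sqrt(2)) + 6*sqrt(2))/(2*n + sqrt(2))
(2) = (y + 3*sqrt(2))/(y - 5*sqrt(2))
(3) = (j + 1)/(j + 6)
(4) = (l^3 + l^2*(-13 + sqrt(2)) + l*(42 - 13*sqrt(2)) + 42*sqrt(2))/(l^2 + 7*l)
(5) = (k^3 + k^2*(2 + 7*sqrt(2)) + k*(-15 + 14*sqrt(2)) - 105*sqrt(2))/(k^3 + k^2*(7 - 8*sqrt(2)) + k*(30 - 56*sqrt(2)) + 210)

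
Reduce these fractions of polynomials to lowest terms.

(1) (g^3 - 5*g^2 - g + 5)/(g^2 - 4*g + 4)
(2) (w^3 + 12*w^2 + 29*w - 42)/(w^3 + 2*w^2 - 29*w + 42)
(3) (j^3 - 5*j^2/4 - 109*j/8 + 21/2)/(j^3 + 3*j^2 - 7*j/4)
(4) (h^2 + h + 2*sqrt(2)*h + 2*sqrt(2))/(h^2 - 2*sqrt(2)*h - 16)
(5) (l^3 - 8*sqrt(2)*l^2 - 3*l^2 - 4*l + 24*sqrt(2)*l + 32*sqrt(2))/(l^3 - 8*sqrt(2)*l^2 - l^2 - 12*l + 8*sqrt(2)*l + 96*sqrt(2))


(1) = (g^3 - 5*g^2 - g + 5)/(g^2 - 4*g + 4)
(2) = (w^2 + 5*w - 6)/(w^2 - 5*w + 6)
(3) = (4*j^2 - 19*j + 12)/(4*j^2 - 2*j)
(4) = (h + 1)/(h - 4*sqrt(2))
(5) = (l + 1)/(l + 3)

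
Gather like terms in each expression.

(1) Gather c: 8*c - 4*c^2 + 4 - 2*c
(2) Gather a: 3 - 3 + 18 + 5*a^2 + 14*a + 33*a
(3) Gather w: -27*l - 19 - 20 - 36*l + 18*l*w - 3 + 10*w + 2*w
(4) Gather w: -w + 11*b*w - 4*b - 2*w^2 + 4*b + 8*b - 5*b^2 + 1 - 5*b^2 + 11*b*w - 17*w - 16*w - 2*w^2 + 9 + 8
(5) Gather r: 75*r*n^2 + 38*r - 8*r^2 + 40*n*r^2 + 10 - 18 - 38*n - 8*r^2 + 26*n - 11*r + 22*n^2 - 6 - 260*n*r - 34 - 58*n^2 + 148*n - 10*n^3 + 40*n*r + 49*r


(1) = -4*c^2 + 6*c + 4
(2) = 5*a^2 + 47*a + 18
(3) = -63*l + w*(18*l + 12) - 42
(4) = -10*b^2 + 8*b - 4*w^2 + w*(22*b - 34) + 18
(5) = -10*n^3 - 36*n^2 + 136*n + r^2*(40*n - 16) + r*(75*n^2 - 220*n + 76) - 48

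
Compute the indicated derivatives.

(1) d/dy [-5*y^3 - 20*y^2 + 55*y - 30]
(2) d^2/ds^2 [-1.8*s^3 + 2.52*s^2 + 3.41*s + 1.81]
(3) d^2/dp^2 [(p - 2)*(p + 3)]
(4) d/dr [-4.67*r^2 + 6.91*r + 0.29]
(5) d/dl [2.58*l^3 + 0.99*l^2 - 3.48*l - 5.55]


(1) = -15*y^2 - 40*y + 55
(2) = 5.04 - 10.8*s
(3) = 2
(4) = 6.91 - 9.34*r
(5) = 7.74*l^2 + 1.98*l - 3.48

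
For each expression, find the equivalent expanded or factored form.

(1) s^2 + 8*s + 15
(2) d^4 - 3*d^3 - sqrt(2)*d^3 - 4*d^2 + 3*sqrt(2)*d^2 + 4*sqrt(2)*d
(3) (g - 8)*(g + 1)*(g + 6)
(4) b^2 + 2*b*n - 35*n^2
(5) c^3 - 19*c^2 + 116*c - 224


(1) = (s + 3)*(s + 5)
(2) = d*(d - 4)*(d + 1)*(d - sqrt(2))
(3) = g^3 - g^2 - 50*g - 48
(4) = (b - 5*n)*(b + 7*n)
(5) = (c - 8)*(c - 7)*(c - 4)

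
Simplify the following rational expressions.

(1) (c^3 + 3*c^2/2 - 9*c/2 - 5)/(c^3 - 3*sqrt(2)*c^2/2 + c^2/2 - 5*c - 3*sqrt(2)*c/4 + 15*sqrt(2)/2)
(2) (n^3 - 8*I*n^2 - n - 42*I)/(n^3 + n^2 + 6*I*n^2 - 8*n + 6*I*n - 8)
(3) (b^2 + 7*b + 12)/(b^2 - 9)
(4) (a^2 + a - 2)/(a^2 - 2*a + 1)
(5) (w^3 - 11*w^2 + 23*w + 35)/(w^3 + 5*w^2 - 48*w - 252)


(1) = (8*c + 8)/(8*c - 12*sqrt(2))
(2) = (n^2 - 10*I*n - 21)/(n^2 + n*(1 + 4*I) + 4*I)
(3) = (b + 4)/(b - 3)
(4) = (a + 2)/(a - 1)
(5) = (w^2 - 4*w - 5)/(w^2 + 12*w + 36)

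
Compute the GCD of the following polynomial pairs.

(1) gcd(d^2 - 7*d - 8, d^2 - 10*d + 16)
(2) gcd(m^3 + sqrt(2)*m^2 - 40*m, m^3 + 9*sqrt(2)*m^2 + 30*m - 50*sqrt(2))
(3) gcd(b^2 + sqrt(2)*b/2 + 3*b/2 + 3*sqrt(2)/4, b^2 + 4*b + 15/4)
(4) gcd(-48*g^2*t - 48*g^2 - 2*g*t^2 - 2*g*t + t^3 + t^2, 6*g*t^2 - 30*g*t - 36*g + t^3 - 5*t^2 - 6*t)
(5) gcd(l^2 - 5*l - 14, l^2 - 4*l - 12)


(1) = d - 8
(2) = m + 5*sqrt(2)
(3) = gcd((b + 3/2)*(b + sqrt(2)/2), (b + 3/2)*(b + 5/2)) = b + 3/2
(4) = 6*g*t + 6*g + t^2 + t
(5) = l + 2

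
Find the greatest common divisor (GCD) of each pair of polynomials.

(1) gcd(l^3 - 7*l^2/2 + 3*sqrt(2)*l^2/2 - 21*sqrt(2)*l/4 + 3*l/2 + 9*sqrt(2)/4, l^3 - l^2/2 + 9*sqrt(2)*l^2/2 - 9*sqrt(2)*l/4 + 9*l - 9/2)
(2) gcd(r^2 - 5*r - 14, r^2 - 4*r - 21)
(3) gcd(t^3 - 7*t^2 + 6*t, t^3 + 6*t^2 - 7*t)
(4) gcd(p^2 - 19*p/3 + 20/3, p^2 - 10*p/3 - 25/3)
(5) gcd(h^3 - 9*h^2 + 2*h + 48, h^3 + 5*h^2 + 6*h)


(1) = gcd((l - 3)*(l - 1/2)*(l + 3*sqrt(2)/2), (l - 1/2)*(l + 3*sqrt(2)/2)*(l + 3*sqrt(2))) = l^2 + l*(-1/2 + 3*sqrt(2)/2) - 3*sqrt(2)/4
(2) = gcd((r - 7)*(r + 2), (r - 7)*(r + 3)) = r - 7
(3) = t^2 - t
(4) = p - 5
(5) = h + 2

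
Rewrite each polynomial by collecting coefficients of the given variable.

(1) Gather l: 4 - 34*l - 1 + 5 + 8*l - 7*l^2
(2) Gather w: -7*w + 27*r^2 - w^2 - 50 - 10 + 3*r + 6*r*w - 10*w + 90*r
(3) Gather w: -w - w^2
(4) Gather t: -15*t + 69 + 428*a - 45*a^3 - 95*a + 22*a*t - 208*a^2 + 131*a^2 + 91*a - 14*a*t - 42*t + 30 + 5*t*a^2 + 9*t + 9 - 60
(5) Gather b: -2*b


(1) = -7*l^2 - 26*l + 8
(2) = 27*r^2 + 93*r - w^2 + w*(6*r - 17) - 60
(3) = -w^2 - w
(4) = -45*a^3 - 77*a^2 + 424*a + t*(5*a^2 + 8*a - 48) + 48
(5) = -2*b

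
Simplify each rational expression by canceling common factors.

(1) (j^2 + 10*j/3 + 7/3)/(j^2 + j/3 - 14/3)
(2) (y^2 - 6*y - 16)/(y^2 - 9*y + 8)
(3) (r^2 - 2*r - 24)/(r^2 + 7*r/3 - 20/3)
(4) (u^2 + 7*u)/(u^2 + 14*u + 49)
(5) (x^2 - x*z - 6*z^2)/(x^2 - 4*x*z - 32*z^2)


(1) = (j + 1)/(j - 2)
(2) = (y + 2)/(y - 1)
(3) = (3*r - 18)/(3*r - 5)
(4) = u/(u + 7)
(5) = (x^2 - x*z - 6*z^2)/(x^2 - 4*x*z - 32*z^2)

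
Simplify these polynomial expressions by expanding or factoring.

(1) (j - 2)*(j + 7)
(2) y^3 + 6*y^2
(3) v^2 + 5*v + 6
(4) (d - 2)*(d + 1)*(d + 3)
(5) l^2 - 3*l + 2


(1) = j^2 + 5*j - 14
(2) = y^2*(y + 6)
(3) = (v + 2)*(v + 3)
(4) = d^3 + 2*d^2 - 5*d - 6
(5) = (l - 2)*(l - 1)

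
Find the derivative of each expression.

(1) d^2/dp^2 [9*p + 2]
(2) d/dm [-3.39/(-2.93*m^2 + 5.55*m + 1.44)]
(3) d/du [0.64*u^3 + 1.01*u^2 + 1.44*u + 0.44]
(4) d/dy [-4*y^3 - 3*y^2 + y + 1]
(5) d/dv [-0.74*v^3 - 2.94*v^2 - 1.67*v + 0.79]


(1) = 0
(2) = (18.8145 - 19.8654*m)/(-2.93*m^2 + 5.55*m + 1.44)^2
(3) = 1.92*u^2 + 2.02*u + 1.44
(4) = -12*y^2 - 6*y + 1
(5) = -2.22*v^2 - 5.88*v - 1.67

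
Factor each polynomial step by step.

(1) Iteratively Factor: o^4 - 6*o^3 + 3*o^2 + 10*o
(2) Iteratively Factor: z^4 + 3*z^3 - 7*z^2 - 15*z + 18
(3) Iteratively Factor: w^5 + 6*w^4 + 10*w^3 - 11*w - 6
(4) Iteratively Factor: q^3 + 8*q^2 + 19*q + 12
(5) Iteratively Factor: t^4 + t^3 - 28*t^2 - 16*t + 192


(1) = (o + 1)*(o^3 - 7*o^2 + 10*o) = (o - 5)*(o + 1)*(o^2 - 2*o) = (o - 5)*(o - 2)*(o + 1)*(o)
(2) = (z - 1)*(z^3 + 4*z^2 - 3*z - 18) = (z - 1)*(z + 3)*(z^2 + z - 6) = (z - 2)*(z - 1)*(z + 3)*(z + 3)
(3) = (w + 3)*(w^4 + 3*w^3 + w^2 - 3*w - 2) = (w - 1)*(w + 3)*(w^3 + 4*w^2 + 5*w + 2) = (w - 1)*(w + 1)*(w + 3)*(w^2 + 3*w + 2) = (w - 1)*(w + 1)*(w + 2)*(w + 3)*(w + 1)
(4) = (q + 3)*(q^2 + 5*q + 4) = (q + 1)*(q + 3)*(q + 4)
(5) = (t - 4)*(t^3 + 5*t^2 - 8*t - 48) = (t - 4)*(t + 4)*(t^2 + t - 12) = (t - 4)*(t + 4)^2*(t - 3)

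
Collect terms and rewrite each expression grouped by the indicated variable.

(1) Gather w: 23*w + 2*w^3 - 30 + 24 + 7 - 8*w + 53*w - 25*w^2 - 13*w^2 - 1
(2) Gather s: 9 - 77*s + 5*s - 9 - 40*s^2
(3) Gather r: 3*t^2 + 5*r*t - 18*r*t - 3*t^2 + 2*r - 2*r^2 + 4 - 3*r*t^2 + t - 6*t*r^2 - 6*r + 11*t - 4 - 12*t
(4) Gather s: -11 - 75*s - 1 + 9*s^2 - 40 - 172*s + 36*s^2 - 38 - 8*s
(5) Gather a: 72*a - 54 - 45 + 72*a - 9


(1) = 2*w^3 - 38*w^2 + 68*w
(2) = -40*s^2 - 72*s
(3) = r^2*(-6*t - 2) + r*(-3*t^2 - 13*t - 4)
(4) = 45*s^2 - 255*s - 90
(5) = 144*a - 108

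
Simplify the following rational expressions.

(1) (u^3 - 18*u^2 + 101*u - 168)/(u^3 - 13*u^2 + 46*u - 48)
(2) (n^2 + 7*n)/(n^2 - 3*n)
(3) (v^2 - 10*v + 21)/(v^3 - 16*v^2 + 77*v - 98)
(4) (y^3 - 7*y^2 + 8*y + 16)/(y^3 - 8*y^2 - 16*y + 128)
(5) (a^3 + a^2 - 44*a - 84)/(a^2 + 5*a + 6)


(1) = (u - 7)/(u - 2)
(2) = (n + 7)/(n - 3)
(3) = (v - 3)/(v^2 - 9*v + 14)
(4) = (y^2 - 3*y - 4)/(y^2 - 4*y - 32)
(5) = (a^2 - a - 42)/(a + 3)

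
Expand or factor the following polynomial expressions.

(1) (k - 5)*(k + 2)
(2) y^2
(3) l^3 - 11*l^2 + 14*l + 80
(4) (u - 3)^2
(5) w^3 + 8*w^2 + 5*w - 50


(1) = k^2 - 3*k - 10
(2) = y^2
(3) = (l - 8)*(l - 5)*(l + 2)
(4) = u^2 - 6*u + 9
(5) = (w - 2)*(w + 5)^2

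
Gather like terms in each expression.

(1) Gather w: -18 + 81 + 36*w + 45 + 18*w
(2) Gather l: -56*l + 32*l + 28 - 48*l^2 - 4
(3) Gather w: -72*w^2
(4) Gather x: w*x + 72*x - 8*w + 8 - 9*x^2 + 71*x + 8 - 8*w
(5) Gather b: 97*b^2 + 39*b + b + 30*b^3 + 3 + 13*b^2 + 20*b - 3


(1) = 54*w + 108
(2) = -48*l^2 - 24*l + 24
(3) = -72*w^2
(4) = -16*w - 9*x^2 + x*(w + 143) + 16
(5) = 30*b^3 + 110*b^2 + 60*b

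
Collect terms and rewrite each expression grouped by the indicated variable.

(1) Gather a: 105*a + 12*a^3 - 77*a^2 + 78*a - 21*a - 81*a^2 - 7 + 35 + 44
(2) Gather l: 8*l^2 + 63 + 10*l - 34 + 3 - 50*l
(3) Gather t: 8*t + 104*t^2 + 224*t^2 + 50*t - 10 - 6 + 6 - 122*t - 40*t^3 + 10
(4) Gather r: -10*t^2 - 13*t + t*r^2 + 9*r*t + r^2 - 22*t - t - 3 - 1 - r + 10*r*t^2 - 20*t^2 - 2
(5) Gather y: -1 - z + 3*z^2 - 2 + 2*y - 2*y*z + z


(1) = 12*a^3 - 158*a^2 + 162*a + 72
(2) = 8*l^2 - 40*l + 32
(3) = -40*t^3 + 328*t^2 - 64*t
(4) = r^2*(t + 1) + r*(10*t^2 + 9*t - 1) - 30*t^2 - 36*t - 6
(5) = y*(2 - 2*z) + 3*z^2 - 3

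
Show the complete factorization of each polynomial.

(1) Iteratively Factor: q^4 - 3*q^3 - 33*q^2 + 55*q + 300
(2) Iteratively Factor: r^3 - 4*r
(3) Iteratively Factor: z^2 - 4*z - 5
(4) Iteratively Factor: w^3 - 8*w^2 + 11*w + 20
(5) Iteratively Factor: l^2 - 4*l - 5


(1) = (q - 5)*(q^3 + 2*q^2 - 23*q - 60) = (q - 5)*(q + 3)*(q^2 - q - 20) = (q - 5)^2*(q + 3)*(q + 4)
(2) = (r)*(r^2 - 4) = r*(r + 2)*(r - 2)
(3) = (z - 5)*(z + 1)
(4) = (w - 5)*(w^2 - 3*w - 4) = (w - 5)*(w + 1)*(w - 4)
(5) = (l + 1)*(l - 5)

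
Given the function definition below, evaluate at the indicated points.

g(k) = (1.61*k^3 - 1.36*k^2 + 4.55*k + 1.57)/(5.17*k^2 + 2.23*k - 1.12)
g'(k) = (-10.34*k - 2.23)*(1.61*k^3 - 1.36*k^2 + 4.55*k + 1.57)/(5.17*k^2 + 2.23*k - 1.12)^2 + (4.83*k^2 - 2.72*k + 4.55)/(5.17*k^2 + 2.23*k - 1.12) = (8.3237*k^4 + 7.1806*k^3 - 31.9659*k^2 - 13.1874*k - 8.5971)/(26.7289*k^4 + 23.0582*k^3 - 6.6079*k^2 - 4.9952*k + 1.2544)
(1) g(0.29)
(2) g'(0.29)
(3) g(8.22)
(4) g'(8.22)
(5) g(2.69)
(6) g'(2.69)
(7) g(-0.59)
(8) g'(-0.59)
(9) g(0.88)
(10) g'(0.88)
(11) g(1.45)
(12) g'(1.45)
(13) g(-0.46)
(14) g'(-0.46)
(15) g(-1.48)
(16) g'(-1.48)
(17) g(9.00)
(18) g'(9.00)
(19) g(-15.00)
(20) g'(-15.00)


(1) = -73.10
(2) = -10034.38
(3) = 2.30
(4) = 0.30
(5) = 0.83
(6) = 0.17
(7) = 3.02
(8) = -30.68
(9) = 1.16
(10) = -1.49
(11) = 0.79
(12) = -0.21
(13) = 0.92
(14) = -8.70
(15) = -1.94
(16) = -0.89
(17) = 2.53
(18) = 0.30
(19) = -5.14
(20) = 0.31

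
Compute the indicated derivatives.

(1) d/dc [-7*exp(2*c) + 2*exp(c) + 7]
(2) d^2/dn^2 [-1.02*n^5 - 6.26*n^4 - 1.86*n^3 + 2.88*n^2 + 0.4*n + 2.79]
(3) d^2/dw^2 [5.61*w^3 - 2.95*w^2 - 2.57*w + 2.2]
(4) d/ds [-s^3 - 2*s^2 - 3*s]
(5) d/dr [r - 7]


(1) = (2 - 14*exp(c))*exp(c)
(2) = -20.4*n^3 - 75.12*n^2 - 11.16*n + 5.76
(3) = 33.66*w - 5.9
(4) = -3*s^2 - 4*s - 3
(5) = 1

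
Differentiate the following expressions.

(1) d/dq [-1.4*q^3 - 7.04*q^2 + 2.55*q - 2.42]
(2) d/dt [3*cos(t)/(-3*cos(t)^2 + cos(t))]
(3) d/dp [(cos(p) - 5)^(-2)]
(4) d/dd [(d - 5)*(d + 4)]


(1) = -4.2*q^2 - 14.08*q + 2.55
(2) = -9*sin(t)/(3*cos(t) - 1)^2
(3) = 2*sin(p)/(cos(p) - 5)^3
(4) = 2*d - 1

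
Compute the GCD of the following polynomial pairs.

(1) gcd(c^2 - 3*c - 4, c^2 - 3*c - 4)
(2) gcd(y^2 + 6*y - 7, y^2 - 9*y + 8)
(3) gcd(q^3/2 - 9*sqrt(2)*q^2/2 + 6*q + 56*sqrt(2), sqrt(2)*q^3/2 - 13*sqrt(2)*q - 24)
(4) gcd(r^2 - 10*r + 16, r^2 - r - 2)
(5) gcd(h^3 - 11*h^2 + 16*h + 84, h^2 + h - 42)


(1) = c^2 - 3*c - 4
(2) = gcd((y - 1)*(y + 7), (y - 8)*(y - 1)) = y - 1
(3) = gcd((q/2 + sqrt(2))*(q - 7*sqrt(2))*(q - 4*sqrt(2)), (q - 4*sqrt(2))*(q + 3*sqrt(2))*(sqrt(2)*q/2 + 1)) = q - 4*sqrt(2)
(4) = gcd((r - 8)*(r - 2), (r - 2)*(r + 1)) = r - 2
(5) = gcd((h - 7)*(h - 6)*(h + 2), (h - 6)*(h + 7)) = h - 6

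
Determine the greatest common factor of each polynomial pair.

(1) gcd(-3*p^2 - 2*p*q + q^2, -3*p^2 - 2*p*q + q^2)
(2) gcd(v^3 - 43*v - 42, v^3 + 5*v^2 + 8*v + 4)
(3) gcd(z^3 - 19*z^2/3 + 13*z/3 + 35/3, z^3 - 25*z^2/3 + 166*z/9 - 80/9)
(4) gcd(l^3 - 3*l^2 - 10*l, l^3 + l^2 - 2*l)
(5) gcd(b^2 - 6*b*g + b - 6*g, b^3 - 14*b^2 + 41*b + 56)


(1) = gcd((-3*p + q)*(p + q), (-3*p + q)*(p + q)) = 3*p^2 + 2*p*q - q^2
(2) = v + 1
(3) = gcd((z - 5)*(z - 7/3)*(z + 1), (z - 5)*(z - 8/3)*(z - 2/3)) = z - 5
(4) = gcd(l*(l - 5)*(l + 2), l*(l - 1)*(l + 2)) = l^2 + 2*l
(5) = b + 1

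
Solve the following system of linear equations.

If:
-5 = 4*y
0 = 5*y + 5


Then:
No Solution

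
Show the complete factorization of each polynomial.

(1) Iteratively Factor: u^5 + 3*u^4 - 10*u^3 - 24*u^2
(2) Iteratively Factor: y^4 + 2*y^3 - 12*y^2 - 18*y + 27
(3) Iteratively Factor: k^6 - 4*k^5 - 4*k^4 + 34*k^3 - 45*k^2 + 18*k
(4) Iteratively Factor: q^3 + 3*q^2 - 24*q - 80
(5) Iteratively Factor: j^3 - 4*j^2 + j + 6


(1) = (u - 3)*(u^4 + 6*u^3 + 8*u^2) = u*(u - 3)*(u^3 + 6*u^2 + 8*u) = u*(u - 3)*(u + 2)*(u^2 + 4*u) = u^2*(u - 3)*(u + 2)*(u + 4)
(2) = (y + 3)*(y^3 - y^2 - 9*y + 9) = (y - 3)*(y + 3)*(y^2 + 2*y - 3) = (y - 3)*(y + 3)^2*(y - 1)
(3) = (k - 3)*(k^5 - k^4 - 7*k^3 + 13*k^2 - 6*k) = (k - 3)*(k - 2)*(k^4 + k^3 - 5*k^2 + 3*k) = (k - 3)*(k - 2)*(k + 3)*(k^3 - 2*k^2 + k) = (k - 3)*(k - 2)*(k - 1)*(k + 3)*(k^2 - k) = (k - 3)*(k - 2)*(k - 1)^2*(k + 3)*(k)
(4) = (q + 4)*(q^2 - q - 20) = (q + 4)^2*(q - 5)
(5) = (j + 1)*(j^2 - 5*j + 6) = (j - 2)*(j + 1)*(j - 3)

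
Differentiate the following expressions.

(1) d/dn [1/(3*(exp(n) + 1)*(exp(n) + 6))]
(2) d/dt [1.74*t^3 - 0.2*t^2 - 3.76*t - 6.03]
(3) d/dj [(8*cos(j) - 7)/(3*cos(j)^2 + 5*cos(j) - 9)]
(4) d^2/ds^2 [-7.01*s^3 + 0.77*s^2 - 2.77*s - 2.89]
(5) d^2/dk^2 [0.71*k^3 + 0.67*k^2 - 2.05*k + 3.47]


(1) = (-2*exp(n) - 7)*exp(n)/(3*(exp(4*n) + 14*exp(3*n) + 61*exp(2*n) + 84*exp(n) + 36))
(2) = 5.22*t^2 - 0.4*t - 3.76
(3) = (24*cos(j)^2 - 42*cos(j) + 37)*sin(j)/(-3*sin(j)^2 + 5*cos(j) - 6)^2
(4) = 1.54 - 42.06*s
(5) = 4.26*k + 1.34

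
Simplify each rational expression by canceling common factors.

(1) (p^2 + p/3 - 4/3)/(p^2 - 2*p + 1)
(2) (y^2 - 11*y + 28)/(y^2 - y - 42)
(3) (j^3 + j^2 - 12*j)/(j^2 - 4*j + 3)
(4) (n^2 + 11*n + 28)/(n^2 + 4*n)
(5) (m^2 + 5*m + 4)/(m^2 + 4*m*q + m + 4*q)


(1) = (3*p + 4)/(3*p - 3)
(2) = (y - 4)/(y + 6)
(3) = (j^2 + 4*j)/(j - 1)
(4) = (n + 7)/n
(5) = (m + 4)/(m + 4*q)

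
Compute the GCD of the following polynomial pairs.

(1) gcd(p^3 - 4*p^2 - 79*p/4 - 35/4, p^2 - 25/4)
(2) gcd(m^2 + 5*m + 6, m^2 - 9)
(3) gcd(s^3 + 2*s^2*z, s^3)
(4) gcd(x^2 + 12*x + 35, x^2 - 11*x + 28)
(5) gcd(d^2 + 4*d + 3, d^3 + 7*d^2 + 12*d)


(1) = p + 5/2
(2) = m + 3
(3) = gcd(s^2*(s + 2*z), s^3) = s^2
(4) = 1
(5) = d + 3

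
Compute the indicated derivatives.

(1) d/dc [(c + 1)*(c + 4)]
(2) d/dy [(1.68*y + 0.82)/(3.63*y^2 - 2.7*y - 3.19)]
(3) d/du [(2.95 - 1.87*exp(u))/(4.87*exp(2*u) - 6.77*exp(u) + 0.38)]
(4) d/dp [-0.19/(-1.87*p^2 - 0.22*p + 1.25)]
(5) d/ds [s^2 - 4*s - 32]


(1) = 2*c + 5
(2) = (6.0984*y^2 - 4.536*y - (1.68*y + 0.82)*(7.26*y - 2.7) - 5.3592)/(-3.63*y^2 + 2.7*y + 3.19)^2
(3) = (9.1069*exp(2*u) - 28.733*exp(u) + 19.2609)*exp(u)/(23.7169*exp(4*u) - 65.9398*exp(3*u) + 49.5341*exp(2*u) - 5.1452*exp(u) + 0.1444)
(4) = (-0.7106*p - 0.0418)/(1.87*p^2 + 0.22*p - 1.25)^2
(5) = 2*s - 4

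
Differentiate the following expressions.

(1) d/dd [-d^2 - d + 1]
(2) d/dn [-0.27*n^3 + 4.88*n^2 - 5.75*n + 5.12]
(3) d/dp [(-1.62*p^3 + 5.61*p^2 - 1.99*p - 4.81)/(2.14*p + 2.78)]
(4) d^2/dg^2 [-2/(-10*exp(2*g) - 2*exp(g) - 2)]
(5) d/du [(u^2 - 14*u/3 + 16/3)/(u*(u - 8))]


(1) = -2*d - 1
(2) = -0.81*n^2 + 9.76*n - 5.75
(3) = (-6.9336*p^3 - 1.5054*p^2 + 31.1916*p + 4.7612)/(4.5796*p^2 + 11.8984*p + 7.7284)
(4) = (2*(10*exp(g) + 1)^2*exp(g) - (20*exp(g) + 1)*(5*exp(2*g) + exp(g) + 1))*exp(g)/(5*exp(2*g) + exp(g) + 1)^3
(5) = 2*(-5*u^2 - 16*u + 64)/(3*u^2*(u^2 - 16*u + 64))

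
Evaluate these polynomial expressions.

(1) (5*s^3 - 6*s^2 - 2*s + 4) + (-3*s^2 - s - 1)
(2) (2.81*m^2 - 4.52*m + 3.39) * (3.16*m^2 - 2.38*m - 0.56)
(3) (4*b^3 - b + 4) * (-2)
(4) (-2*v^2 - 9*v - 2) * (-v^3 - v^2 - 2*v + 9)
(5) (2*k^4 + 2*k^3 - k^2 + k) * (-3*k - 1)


(1) = 5*s^3 - 9*s^2 - 3*s + 3
(2) = 8.8796*m^4 - 20.971*m^3 + 19.8964*m^2 - 5.537*m - 1.8984
(3) = -8*b^3 + 2*b - 8
(4) = 2*v^5 + 11*v^4 + 15*v^3 + 2*v^2 - 77*v - 18
(5) = -6*k^5 - 8*k^4 + k^3 - 2*k^2 - k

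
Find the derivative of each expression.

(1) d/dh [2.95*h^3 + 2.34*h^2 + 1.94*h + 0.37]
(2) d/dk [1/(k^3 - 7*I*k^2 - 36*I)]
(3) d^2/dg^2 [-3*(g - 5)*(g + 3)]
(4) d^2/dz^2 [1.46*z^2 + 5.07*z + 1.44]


(1) = 8.85*h^2 + 4.68*h + 1.94
(2) = k*(-3*k + 14*I)/(-k^3 + 7*I*k^2 + 36*I)^2
(3) = -6
(4) = 2.92000000000000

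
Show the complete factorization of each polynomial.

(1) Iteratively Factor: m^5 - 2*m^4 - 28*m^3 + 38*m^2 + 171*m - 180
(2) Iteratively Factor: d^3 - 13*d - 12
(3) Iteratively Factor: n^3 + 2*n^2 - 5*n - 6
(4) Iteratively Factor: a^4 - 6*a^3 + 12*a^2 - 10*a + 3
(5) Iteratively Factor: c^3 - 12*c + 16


(1) = (m + 3)*(m^4 - 5*m^3 - 13*m^2 + 77*m - 60) = (m + 3)*(m + 4)*(m^3 - 9*m^2 + 23*m - 15) = (m - 3)*(m + 3)*(m + 4)*(m^2 - 6*m + 5) = (m - 5)*(m - 3)*(m + 3)*(m + 4)*(m - 1)
(2) = (d + 1)*(d^2 - d - 12) = (d + 1)*(d + 3)*(d - 4)
(3) = (n + 3)*(n^2 - n - 2) = (n - 2)*(n + 3)*(n + 1)
(4) = (a - 1)*(a^3 - 5*a^2 + 7*a - 3) = (a - 3)*(a - 1)*(a^2 - 2*a + 1) = (a - 3)*(a - 1)^2*(a - 1)
(5) = (c - 2)*(c^2 + 2*c - 8) = (c - 2)^2*(c + 4)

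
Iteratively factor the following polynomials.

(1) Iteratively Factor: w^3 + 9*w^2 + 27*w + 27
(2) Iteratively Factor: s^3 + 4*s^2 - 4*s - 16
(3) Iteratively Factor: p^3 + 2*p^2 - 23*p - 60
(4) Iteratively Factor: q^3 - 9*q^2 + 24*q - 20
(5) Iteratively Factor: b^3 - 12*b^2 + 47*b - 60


(1) = (w + 3)*(w^2 + 6*w + 9) = (w + 3)^2*(w + 3)
(2) = (s + 4)*(s^2 - 4) = (s - 2)*(s + 4)*(s + 2)
(3) = (p - 5)*(p^2 + 7*p + 12) = (p - 5)*(p + 4)*(p + 3)
(4) = (q - 2)*(q^2 - 7*q + 10) = (q - 5)*(q - 2)*(q - 2)
(5) = (b - 4)*(b^2 - 8*b + 15) = (b - 5)*(b - 4)*(b - 3)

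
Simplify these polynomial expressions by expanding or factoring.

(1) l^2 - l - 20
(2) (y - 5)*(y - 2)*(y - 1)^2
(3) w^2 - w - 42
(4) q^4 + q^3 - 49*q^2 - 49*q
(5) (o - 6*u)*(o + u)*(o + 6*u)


(1) = (l - 5)*(l + 4)
(2) = y^4 - 9*y^3 + 25*y^2 - 27*y + 10
(3) = (w - 7)*(w + 6)
(4) = q*(q - 7)*(q + 1)*(q + 7)
(5) = o^3 + o^2*u - 36*o*u^2 - 36*u^3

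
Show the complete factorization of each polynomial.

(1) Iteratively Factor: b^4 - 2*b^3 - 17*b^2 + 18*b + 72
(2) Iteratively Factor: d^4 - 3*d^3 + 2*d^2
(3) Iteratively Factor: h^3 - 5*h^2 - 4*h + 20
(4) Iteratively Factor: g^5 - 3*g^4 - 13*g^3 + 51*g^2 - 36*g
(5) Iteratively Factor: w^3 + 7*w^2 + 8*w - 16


(1) = (b + 2)*(b^3 - 4*b^2 - 9*b + 36) = (b + 2)*(b + 3)*(b^2 - 7*b + 12) = (b - 4)*(b + 2)*(b + 3)*(b - 3)
(2) = (d - 2)*(d^3 - d^2) = (d - 2)*(d - 1)*(d^2) = d*(d - 2)*(d - 1)*(d)
(3) = (h + 2)*(h^2 - 7*h + 10) = (h - 5)*(h + 2)*(h - 2)
(4) = (g - 3)*(g^4 - 13*g^2 + 12*g) = (g - 3)*(g - 1)*(g^3 + g^2 - 12*g) = (g - 3)*(g - 1)*(g + 4)*(g^2 - 3*g) = g*(g - 3)*(g - 1)*(g + 4)*(g - 3)
(5) = (w - 1)*(w^2 + 8*w + 16) = (w - 1)*(w + 4)*(w + 4)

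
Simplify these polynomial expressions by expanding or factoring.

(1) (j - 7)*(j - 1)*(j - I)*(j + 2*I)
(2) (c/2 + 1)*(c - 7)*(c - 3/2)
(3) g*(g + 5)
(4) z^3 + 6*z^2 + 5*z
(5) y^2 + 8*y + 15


(1) = j^4 - 8*j^3 + I*j^3 + 9*j^2 - 8*I*j^2 - 16*j + 7*I*j + 14
(2) = c^3/2 - 13*c^2/4 - 13*c/4 + 21/2
(3) = g^2 + 5*g
(4) = z*(z + 1)*(z + 5)
(5) = (y + 3)*(y + 5)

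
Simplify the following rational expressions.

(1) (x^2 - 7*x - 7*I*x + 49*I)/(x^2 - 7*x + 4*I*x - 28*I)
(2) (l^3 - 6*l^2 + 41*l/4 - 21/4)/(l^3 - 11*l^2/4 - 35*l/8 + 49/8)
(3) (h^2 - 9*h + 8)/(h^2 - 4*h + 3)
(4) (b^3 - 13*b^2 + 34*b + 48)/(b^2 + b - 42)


(1) = (x - 7*I)/(x + 4*I)
(2) = (4*l - 6)/(4*l + 7)
(3) = (h - 8)/(h - 3)
(4) = (b^2 - 7*b - 8)/(b + 7)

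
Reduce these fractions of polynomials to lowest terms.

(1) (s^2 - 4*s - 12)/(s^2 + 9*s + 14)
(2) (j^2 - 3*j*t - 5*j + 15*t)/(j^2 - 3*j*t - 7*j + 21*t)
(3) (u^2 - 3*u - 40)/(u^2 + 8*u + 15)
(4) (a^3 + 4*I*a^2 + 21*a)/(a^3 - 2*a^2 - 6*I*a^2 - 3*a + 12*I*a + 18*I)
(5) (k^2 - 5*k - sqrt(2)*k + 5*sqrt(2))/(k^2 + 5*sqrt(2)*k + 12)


(1) = (s - 6)/(s + 7)
(2) = (j - 5)/(j - 7)
(3) = (u - 8)/(u + 3)
(4) = (a^3 + 4*I*a^2 + 21*a)/(a^3 + a^2*(-2 - 6*I) + a*(-3 + 12*I) + 18*I)
(5) = (k^2 + k*(-5 - sqrt(2)) + 5*sqrt(2))/(k^2 + 5*sqrt(2)*k + 12)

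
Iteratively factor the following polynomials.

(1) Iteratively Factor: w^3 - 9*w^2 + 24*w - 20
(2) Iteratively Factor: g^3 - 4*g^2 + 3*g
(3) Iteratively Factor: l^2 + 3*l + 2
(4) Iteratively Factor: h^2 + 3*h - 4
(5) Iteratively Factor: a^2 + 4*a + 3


(1) = (w - 5)*(w^2 - 4*w + 4) = (w - 5)*(w - 2)*(w - 2)
(2) = (g - 3)*(g^2 - g) = g*(g - 3)*(g - 1)
(3) = (l + 2)*(l + 1)
(4) = (h - 1)*(h + 4)
(5) = (a + 3)*(a + 1)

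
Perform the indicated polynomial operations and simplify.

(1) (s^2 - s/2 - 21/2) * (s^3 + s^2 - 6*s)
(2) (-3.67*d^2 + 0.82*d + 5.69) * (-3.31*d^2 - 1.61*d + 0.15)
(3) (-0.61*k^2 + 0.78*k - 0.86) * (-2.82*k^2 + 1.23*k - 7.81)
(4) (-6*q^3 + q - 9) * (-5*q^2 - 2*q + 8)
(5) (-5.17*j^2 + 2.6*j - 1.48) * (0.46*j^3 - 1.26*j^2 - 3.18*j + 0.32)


(1) = s^5 + s^4/2 - 17*s^3 - 15*s^2/2 + 63*s
(2) = 12.1477*d^4 + 3.1945*d^3 - 20.7046*d^2 - 9.0379*d + 0.8535
(3) = 1.7202*k^4 - 2.9499*k^3 + 8.1487*k^2 - 7.1496*k + 6.7166
(4) = 30*q^5 + 12*q^4 - 53*q^3 + 43*q^2 + 26*q - 72
(5) = -2.3782*j^5 + 7.7102*j^4 + 12.4838*j^3 - 8.0576*j^2 + 5.5384*j - 0.4736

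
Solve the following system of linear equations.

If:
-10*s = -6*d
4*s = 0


Then:
d = 0
s = 0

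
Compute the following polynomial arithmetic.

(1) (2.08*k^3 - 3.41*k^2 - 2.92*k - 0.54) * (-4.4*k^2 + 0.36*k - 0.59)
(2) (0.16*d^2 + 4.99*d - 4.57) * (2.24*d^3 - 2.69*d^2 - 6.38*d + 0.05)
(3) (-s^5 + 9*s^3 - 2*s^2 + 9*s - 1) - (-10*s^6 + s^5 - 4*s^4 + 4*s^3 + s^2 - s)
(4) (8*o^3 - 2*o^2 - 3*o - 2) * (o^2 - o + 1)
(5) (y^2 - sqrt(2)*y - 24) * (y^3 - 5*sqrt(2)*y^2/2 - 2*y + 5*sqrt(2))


(1) = -9.152*k^5 + 15.7528*k^4 + 10.3932*k^3 + 3.3367*k^2 + 1.5284*k + 0.3186
(2) = 0.3584*d^5 + 10.7472*d^4 - 24.6807*d^3 - 19.5349*d^2 + 29.4061*d - 0.2285
(3) = 10*s^6 - 2*s^5 + 4*s^4 + 5*s^3 - 3*s^2 + 10*s - 1
(4) = 8*o^5 - 10*o^4 + 7*o^3 - o^2 - o - 2
(5) = y^5 - 7*sqrt(2)*y^4/2 - 21*y^3 + 67*sqrt(2)*y^2 + 38*y - 120*sqrt(2)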